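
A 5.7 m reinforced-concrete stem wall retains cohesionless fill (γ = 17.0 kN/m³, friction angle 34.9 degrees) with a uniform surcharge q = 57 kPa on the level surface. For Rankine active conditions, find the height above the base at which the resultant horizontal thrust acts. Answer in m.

2.41 m

K_a = 0.2721.
Triangular part P₁ = ½K_aγH² = 75.16 at H/3 = 1.900 m; rectangular part P₂ = K_a q H = 88.42 at H/2 = 2.850 m.
ȳ = (P₁·1.900 + P₂·2.850)/(P₁+P₂) = 2.414 m.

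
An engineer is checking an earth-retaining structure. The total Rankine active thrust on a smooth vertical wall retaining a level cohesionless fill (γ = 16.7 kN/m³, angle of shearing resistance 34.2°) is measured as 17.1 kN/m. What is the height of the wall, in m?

2.70 m

K_a = 0.2803. P_a = ½ K_a γ H² ⇒ H = √(2P_a/(K_a γ)).
H = √(2×17.1/(0.2803×16.7)) = 2.703 m.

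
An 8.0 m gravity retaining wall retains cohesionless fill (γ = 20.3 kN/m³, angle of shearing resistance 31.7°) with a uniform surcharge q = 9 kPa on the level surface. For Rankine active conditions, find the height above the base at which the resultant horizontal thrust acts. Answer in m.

K_a = 0.3111.
Triangular part P₁ = ½K_aγH² = 202.1 at H/3 = 2.667 m; rectangular part P₂ = K_a q H = 22.40 at H/2 = 4.000 m.
ȳ = (P₁·2.667 + P₂·4.000)/(P₁+P₂) = 2.800 m.

2.80 m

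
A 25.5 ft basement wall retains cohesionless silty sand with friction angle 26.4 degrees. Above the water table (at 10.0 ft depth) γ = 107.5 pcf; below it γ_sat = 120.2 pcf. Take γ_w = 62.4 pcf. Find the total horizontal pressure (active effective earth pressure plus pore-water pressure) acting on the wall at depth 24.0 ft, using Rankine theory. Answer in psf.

K_a = (1 − sin φ)/(1 + sin φ) = 0.3844.
γ' = 120.2 − 62.4 = 57.80 pcf.
Effective vertical stress at 24.0 ft: σ'_v = 107.5×10.0 + 57.80×14.0 = 1884 psf.
σ'_h = K_a σ'_v = 0.3844 × 1884 = 724.3 psf; u = γ_w × 14.0 = 873.6 psf.
Total σ_h = 724.3 + 873.6 = 1598 psf.

1600 psf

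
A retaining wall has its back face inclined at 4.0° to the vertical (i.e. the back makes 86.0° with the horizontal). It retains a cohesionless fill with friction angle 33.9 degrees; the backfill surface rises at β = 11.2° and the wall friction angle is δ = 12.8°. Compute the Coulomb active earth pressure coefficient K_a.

0.331

K_a = sin²(α+φ) / [sin²α · sin(α−δ) · (1 + √{sin(φ+δ)sin(φ−β) / (sin(α−δ)sin(α+β))})²].
With α = 86.0°, φ = 33.9°, δ = 12.8°, β = 11.2°: K_a = 0.3310.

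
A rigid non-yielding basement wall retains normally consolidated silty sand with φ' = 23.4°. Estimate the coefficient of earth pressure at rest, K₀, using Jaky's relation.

K₀ = 1 − sin φ' = 1 − sin 23.4° = 0.6029.

0.603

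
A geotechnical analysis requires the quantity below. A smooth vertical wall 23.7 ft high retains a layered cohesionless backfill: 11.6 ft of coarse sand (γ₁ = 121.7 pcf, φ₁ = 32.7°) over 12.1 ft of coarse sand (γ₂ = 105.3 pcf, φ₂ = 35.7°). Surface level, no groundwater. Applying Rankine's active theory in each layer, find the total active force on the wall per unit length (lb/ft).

K_a1 = tan²(45°−32.7°/2) = 0.2985; K_a2 = tan²(45°−35.7°/2) = 0.2630.
Layer 1: σ at base = K_a1 γ₁ h₁ = 421.4 psf; P₁ = ½×421.4×11.6 = 2444.
Layer 2: σ_v at top = γ₁h₁ = 1412; σ_h top = K_a2×1412 = 371.3; σ_h base = K_a2×(1412+105.3×12.1) = 706.4.
P₂ = ½(371.3+706.4)×12.1 = 6520. Total P_a = 2444+6520 = 8964 lb/ft.

8960 lb/ft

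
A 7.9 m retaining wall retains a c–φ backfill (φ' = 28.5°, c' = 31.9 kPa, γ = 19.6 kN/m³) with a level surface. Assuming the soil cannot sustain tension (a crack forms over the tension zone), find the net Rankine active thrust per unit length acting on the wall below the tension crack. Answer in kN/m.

20.5 kN/m

K_a = 0.3540; √K_a = 0.5949.
Tension-crack depth z_c = 2c/(γ√K_a) = 2×31.9/(19.6×0.5949) = 5.471 m.
σ_a at base = K_a γ H − 2c√K_a = 0.3540×19.6×7.9 − 2×31.9×0.5949 = 16.85 kPa.
P_a = ½ × 16.85 × (H − z_c) = 0.5×16.85×2.429 = 20.46 kN/m.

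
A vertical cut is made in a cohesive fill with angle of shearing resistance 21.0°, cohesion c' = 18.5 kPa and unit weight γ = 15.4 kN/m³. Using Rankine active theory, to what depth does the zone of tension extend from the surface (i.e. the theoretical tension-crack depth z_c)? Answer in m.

K_a = tan²(45° − 21.0°/2) = 0.4724; √K_a = 0.6873.
The active pressure is zero where K_a γ z = 2c√K_a, so z_c = 2c/(γ√K_a) = 2×18.5/(15.4×0.6873) = 3.496 m.

3.50 m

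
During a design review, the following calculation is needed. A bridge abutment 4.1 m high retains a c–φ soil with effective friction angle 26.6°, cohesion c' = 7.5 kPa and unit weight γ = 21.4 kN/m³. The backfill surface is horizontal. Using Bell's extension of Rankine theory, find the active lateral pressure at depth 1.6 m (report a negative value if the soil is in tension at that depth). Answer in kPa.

3.80 kPa

K_a = (1 − sin φ)/(1 + sin φ) = 0.3814.
σ_a = K_a γ z − 2c√K_a = 0.3814×21.4×1.6 − 2×7.5×0.6176 = 3.796 kPa.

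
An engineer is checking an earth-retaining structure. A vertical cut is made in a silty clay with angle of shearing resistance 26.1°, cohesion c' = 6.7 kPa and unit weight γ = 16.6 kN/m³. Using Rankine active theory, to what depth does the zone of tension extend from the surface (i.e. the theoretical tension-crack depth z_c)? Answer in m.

K_a = tan²(45° − 26.1°/2) = 0.3889; √K_a = 0.6237.
The active pressure is zero where K_a γ z = 2c√K_a, so z_c = 2c/(γ√K_a) = 2×6.7/(16.6×0.6237) = 1.294 m.

1.29 m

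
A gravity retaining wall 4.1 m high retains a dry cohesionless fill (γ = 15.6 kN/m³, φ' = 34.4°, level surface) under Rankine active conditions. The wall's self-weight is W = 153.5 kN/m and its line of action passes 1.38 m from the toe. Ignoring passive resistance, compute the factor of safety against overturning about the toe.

K_a = tan²(45° − 34.4°/2) = 0.2780.
P_a = ½K_aγH² = 0.5×0.2780×15.6×4.1² = 36.45 kN/m, acting at H/3 = 1.367 m above the base.
Overturning moment M_o = P_a × H/3 = 36.45 × 1.367 = 49.81.
Resisting moment M_r = W × 1.38 = 153.5 × 1.38 = 211.8.
FS_overturning = M_r/M_o = 211.8/49.81 = 4.253.

4.25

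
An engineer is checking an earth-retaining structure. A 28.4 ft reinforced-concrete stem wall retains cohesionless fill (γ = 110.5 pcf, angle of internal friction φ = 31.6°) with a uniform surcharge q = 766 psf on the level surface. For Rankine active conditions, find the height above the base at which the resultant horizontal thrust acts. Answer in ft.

11.0 ft

K_a = 0.3123.
Triangular part P₁ = ½K_aγH² = 13920 at H/3 = 9.467 ft; rectangular part P₂ = K_a q H = 6795 at H/2 = 14.20 ft.
ȳ = (P₁·9.467 + P₂·14.20)/(P₁+P₂) = 11.02 ft.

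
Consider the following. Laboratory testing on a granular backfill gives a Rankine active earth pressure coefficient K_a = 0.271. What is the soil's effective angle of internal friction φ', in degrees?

K_a = tan²(45° − φ/2) ⇒ 45° − φ/2 = arctan(√0.271) = 27.50°.
φ = 2(45° − 27.50°) = 35.00°.

35.0°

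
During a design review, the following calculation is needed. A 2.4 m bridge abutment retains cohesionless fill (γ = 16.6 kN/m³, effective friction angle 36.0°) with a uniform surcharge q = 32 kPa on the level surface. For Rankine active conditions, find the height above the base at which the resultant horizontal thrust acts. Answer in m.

1.05 m

K_a = 0.2596.
Triangular part P₁ = ½K_aγH² = 12.41 at H/3 = 0.8000 m; rectangular part P₂ = K_a q H = 19.94 at H/2 = 1.200 m.
ȳ = (P₁·0.8000 + P₂·1.200)/(P₁+P₂) = 1.047 m.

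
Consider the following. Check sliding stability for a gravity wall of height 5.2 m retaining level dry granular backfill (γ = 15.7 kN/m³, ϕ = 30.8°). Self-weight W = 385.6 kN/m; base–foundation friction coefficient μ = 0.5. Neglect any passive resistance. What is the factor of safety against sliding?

K_a = tan²(45° − 30.8°/2) = 0.3227.
P_a = ½K_aγH² = 0.5×0.3227×15.7×5.2² = 68.50 kN/m, acting at H/3 = 1.733 m above the base.
FS_sliding = μW / P_a = 0.5×385.6 / 68.50 = 2.815.

2.81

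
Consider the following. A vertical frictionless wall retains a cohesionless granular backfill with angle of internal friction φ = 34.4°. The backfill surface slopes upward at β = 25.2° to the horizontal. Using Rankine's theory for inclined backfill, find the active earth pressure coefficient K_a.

0.378

K_a = cos β · (cos β − √(cos²β − cos²φ)) / (cos β + √(cos²β − cos²φ)).
cos β = 0.9048, cos φ = 0.8251, √(cos²β − cos²φ) = 0.3713.
K_a = 0.9048 × (0.9048 − 0.3713)/(0.9048 + 0.3713) = 0.3782.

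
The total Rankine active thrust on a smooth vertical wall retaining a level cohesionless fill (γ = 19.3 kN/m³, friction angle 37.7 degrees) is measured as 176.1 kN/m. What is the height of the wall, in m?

K_a = 0.2411. P_a = ½ K_a γ H² ⇒ H = √(2P_a/(K_a γ)).
H = √(2×176.1/(0.2411×19.3)) = 8.701 m.

8.70 m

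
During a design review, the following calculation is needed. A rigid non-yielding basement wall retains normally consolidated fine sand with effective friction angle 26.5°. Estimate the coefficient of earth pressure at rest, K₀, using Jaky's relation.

K₀ = 1 − sin φ' = 1 − sin 26.5° = 0.5538.

0.554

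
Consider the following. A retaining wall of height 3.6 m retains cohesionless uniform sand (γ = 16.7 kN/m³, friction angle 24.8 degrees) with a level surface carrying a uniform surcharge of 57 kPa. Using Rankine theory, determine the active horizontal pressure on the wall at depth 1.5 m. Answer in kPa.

33.6 kPa

K_a = (1 − sin φ)/(1 + sin φ) = 0.4090.
σ_v = γz + q = 16.7 × 1.5 + 57 = 82.05 kPa.
σ_h = K_a σ_v = 0.4090 × 82.05 = 33.56 kPa.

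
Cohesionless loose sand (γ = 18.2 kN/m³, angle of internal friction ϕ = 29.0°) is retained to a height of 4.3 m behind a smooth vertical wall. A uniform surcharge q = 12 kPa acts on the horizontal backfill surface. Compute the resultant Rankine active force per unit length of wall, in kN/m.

K_a = tan²(45° − φ/2) = 0.3470.
Soil triangle: ½ K_a γ H² = 0.5×0.3470×18.2×4.3² = 58.38 kN/m.
Surcharge rectangle: K_a q H = 0.3470×12×4.3 = 17.90 kN/m.
Total = 58.38 + 17.90 = 76.29 kN/m.

76.3 kN/m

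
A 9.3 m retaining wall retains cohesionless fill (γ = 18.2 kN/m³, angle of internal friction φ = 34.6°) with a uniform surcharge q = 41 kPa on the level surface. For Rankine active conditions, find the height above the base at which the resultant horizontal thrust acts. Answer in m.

K_a = 0.2756.
Triangular part P₁ = ½K_aγH² = 216.9 at H/3 = 3.100 m; rectangular part P₂ = K_a q H = 105.1 at H/2 = 4.650 m.
ȳ = (P₁·3.100 + P₂·4.650)/(P₁+P₂) = 3.606 m.

3.61 m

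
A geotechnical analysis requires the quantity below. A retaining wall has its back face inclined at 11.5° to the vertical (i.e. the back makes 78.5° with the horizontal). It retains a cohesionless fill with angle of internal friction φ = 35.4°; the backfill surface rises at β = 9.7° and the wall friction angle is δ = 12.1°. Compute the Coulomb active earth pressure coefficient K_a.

K_a = sin²(α+φ) / [sin²α · sin(α−δ) · (1 + √{sin(φ+δ)sin(φ−β) / (sin(α−δ)sin(α+β))})²].
With α = 78.5°, φ = 35.4°, δ = 12.1°, β = 9.7°: K_a = 0.3753.

0.375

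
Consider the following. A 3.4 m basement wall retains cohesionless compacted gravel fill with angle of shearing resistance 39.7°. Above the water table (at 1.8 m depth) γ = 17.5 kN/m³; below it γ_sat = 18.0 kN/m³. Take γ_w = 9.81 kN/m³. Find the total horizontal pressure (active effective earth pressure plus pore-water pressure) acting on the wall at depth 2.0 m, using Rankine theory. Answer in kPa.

9.27 kPa

K_a = (1 − sin φ)/(1 + sin φ) = 0.2204.
γ' = 18.0 − 9.81 = 8.190 kN/m³.
Effective vertical stress at 2.0 m: σ'_v = 17.5×1.8 + 8.190×0.200 = 33.14 kPa.
σ'_h = K_a σ'_v = 0.2204 × 33.14 = 7.305 kPa; u = γ_w × 0.200 = 1.962 kPa.
Total σ_h = 7.305 + 1.962 = 9.267 kPa.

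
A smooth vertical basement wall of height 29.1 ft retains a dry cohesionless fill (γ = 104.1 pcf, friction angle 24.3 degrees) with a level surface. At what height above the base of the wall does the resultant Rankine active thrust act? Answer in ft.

9.70 ft

K_a = 0.4169.
The pressure distribution is triangular, so the resultant acts at H/3 above the base = 29.1/3 = 9.700 ft.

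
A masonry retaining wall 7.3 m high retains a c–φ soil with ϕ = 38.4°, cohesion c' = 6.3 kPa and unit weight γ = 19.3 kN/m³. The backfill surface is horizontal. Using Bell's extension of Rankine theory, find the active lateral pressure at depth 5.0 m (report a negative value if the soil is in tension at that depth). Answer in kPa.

K_a = (1 − sin φ)/(1 + sin φ) = 0.2337.
σ_a = K_a γ z − 2c√K_a = 0.2337×19.3×5.0 − 2×6.3×0.4834 = 16.46 kPa.

16.5 kPa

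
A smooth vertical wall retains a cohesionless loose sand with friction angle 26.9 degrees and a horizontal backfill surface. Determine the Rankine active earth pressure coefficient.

K_a = tan²(45° − φ/2) = tan²(31.55°) = 0.3770.

0.377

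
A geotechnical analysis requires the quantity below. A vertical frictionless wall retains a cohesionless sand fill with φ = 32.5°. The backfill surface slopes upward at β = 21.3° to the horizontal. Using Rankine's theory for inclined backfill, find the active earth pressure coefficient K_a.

K_a = cos β · (cos β − √(cos²β − cos²φ)) / (cos β + √(cos²β − cos²φ)).
cos β = 0.9317, cos φ = 0.8434, √(cos²β − cos²φ) = 0.3959.
K_a = 0.9317 × (0.9317 − 0.3959)/(0.9317 + 0.3959) = 0.3760.

0.376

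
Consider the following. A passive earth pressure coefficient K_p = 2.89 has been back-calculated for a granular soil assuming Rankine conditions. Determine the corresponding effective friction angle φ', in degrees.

29.1°

K_p = (1+sin φ)/(1−sin φ) ⇒ sin φ = (K_p − 1)/(K_p + 1) = 0.4859.
φ = arcsin(0.4859) = 29.07°.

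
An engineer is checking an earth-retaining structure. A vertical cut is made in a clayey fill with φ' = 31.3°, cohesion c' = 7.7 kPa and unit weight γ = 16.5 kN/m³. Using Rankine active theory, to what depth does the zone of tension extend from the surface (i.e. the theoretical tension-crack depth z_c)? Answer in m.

1.66 m

K_a = tan²(45° − 31.3°/2) = 0.3162; √K_a = 0.5623.
The active pressure is zero where K_a γ z = 2c√K_a, so z_c = 2c/(γ√K_a) = 2×7.7/(16.5×0.5623) = 1.660 m.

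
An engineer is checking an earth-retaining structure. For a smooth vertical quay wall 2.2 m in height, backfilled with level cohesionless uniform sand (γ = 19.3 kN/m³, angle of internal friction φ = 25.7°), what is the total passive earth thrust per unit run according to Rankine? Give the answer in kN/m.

K_p = tan²(45° + φ/2) = 2.531.
P_p = ½ K_p γ H² = 0.5 × 2.531 × 19.3 × 2.2² = 118.2 kN/m.

118 kN/m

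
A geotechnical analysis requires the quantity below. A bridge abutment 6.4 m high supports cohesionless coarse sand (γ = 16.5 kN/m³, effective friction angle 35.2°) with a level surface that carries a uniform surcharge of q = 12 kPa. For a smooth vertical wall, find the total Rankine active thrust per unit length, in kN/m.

K_a = tan²(45° − φ/2) = 0.2687.
Soil triangle: ½ K_a γ H² = 0.5×0.2687×16.5×6.4² = 90.79 kN/m.
Surcharge rectangle: K_a q H = 0.2687×12×6.4 = 20.64 kN/m.
Total = 90.79 + 20.64 = 111.4 kN/m.

111 kN/m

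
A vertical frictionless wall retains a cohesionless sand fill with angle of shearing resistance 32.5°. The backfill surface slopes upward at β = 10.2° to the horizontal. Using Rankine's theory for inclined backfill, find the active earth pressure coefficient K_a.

0.315

K_a = cos β · (cos β − √(cos²β − cos²φ)) / (cos β + √(cos²β − cos²φ)).
cos β = 0.9842, cos φ = 0.8434, √(cos²β − cos²φ) = 0.5073.
K_a = 0.9842 × (0.9842 − 0.5073)/(0.9842 + 0.5073) = 0.3147.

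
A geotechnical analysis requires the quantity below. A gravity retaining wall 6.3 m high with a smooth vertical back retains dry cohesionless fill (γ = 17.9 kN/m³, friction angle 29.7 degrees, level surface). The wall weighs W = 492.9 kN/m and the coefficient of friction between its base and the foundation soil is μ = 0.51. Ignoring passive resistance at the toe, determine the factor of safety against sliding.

K_a = tan²(45° − 29.7°/2) = 0.3374.
P_a = ½K_aγH² = 0.5×0.3374×17.9×6.3² = 119.8 kN/m, acting at H/3 = 2.100 m above the base.
FS_sliding = μW / P_a = 0.51×492.9 / 119.8 = 2.098.

2.10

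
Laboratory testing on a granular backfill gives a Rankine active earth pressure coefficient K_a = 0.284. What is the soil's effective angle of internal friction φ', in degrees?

33.9°

K_a = tan²(45° − φ/2) ⇒ 45° − φ/2 = arctan(√0.284) = 28.05°.
φ = 2(45° − 28.05°) = 33.89°.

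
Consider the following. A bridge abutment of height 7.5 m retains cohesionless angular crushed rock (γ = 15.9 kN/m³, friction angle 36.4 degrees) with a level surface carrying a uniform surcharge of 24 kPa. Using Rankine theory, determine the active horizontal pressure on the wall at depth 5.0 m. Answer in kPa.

K_a = (1 − sin φ)/(1 + sin φ) = 0.2552.
σ_v = γz + q = 15.9 × 5.0 + 24 = 103.5 kPa.
σ_h = K_a σ_v = 0.2552 × 103.5 = 26.41 kPa.

26.4 kPa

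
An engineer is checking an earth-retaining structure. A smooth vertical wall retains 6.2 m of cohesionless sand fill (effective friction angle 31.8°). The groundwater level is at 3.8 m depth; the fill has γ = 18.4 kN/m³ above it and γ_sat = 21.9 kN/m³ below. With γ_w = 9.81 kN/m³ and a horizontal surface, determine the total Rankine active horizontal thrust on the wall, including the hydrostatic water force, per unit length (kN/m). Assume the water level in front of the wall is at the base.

K_a = tan²(45° − φ/2) = 0.3098.
γ' = 21.9 − 9.81 = 12.09 kN/m³. Depth below WT = 2.4 m.
σ'_h at WT = K_a γ d_w = 21.66 kPa; at base = 21.66 + K_a γ' × 2.4 = 30.65 kPa.
P₁ (0–3.8 m) = ½×21.66×3.8 = 41.16. P₂ (3.8–6.2 m) = ½(21.66+30.65)×2.4 = 62.77.
P_w = ½ γ_w h₂² = 0.5×9.81×2.4² = 28.25. Total = 41.16+62.77+28.25 = 132.2 kN/m.

132 kN/m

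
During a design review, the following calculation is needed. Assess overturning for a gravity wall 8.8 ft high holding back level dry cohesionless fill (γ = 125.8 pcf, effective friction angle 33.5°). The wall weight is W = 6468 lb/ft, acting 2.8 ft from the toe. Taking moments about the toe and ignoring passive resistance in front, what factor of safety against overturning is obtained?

4.39

K_a = tan²(45° − 33.5°/2) = 0.2887.
P_a = ½K_aγH² = 0.5×0.2887×125.8×8.8² = 1406 lb/ft, acting at H/3 = 2.933 ft above the base.
Overturning moment M_o = P_a × H/3 = 1406 × 2.933 = 4125.
Resisting moment M_r = W × 2.8 = 6468 × 2.8 = 18110.
FS_overturning = M_r/M_o = 18110/4125 = 4.390.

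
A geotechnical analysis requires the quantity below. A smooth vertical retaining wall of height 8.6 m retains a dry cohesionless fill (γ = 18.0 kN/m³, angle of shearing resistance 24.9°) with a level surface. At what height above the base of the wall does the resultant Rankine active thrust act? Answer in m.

K_a = 0.4074.
The pressure distribution is triangular, so the resultant acts at H/3 above the base = 8.6/3 = 2.867 m.

2.87 m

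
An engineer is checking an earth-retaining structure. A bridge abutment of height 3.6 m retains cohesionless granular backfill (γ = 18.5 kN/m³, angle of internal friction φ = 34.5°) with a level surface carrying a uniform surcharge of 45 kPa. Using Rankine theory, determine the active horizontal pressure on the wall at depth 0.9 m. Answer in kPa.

17.1 kPa

K_a = (1 − sin φ)/(1 + sin φ) = 0.2768.
σ_v = γz + q = 18.5 × 0.9 + 45 = 61.65 kPa.
σ_h = K_a σ_v = 0.2768 × 61.65 = 17.07 kPa.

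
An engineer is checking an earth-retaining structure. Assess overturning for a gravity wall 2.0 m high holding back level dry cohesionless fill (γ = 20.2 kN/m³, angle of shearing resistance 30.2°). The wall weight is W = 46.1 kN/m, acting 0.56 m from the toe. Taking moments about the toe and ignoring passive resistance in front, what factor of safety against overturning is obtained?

2.90

K_a = tan²(45° − 30.2°/2) = 0.3307.
P_a = ½K_aγH² = 0.5×0.3307×20.2×2.0² = 13.36 kN/m, acting at H/3 = 0.6667 m above the base.
Overturning moment M_o = P_a × H/3 = 13.36 × 0.6667 = 8.906.
Resisting moment M_r = W × 0.56 = 46.1 × 0.56 = 25.82.
FS_overturning = M_r/M_o = 25.82/8.906 = 2.899.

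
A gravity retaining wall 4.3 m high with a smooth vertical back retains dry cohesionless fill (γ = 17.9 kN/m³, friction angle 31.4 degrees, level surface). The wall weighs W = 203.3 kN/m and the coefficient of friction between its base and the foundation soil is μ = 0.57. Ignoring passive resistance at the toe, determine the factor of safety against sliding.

2.22

K_a = tan²(45° − 31.4°/2) = 0.3149.
P_a = ½K_aγH² = 0.5×0.3149×17.9×4.3² = 52.11 kN/m, acting at H/3 = 1.433 m above the base.
FS_sliding = μW / P_a = 0.57×203.3 / 52.11 = 2.224.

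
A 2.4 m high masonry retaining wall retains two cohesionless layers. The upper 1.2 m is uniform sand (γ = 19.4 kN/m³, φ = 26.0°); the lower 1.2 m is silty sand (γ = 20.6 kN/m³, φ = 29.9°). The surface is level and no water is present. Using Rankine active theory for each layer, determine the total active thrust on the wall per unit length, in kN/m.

19.8 kN/m

K_a1 = tan²(45°−26.0°/2) = 0.3905; K_a2 = tan²(45°−29.9°/2) = 0.3347.
Layer 1: σ at base = K_a1 γ₁ h₁ = 9.090 kPa; P₁ = ½×9.090×1.2 = 5.454.
Layer 2: σ_v at top = γ₁h₁ = 23.28; σ_h top = K_a2×23.28 = 7.791; σ_h base = K_a2×(23.28+20.6×1.2) = 16.06.
P₂ = ½(7.791+16.06)×1.2 = 14.31. Total P_a = 5.454+14.31 = 19.77 kN/m.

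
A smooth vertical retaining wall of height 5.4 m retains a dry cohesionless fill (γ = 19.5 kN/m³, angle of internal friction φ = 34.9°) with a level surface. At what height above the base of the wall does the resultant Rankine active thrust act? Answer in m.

K_a = 0.2721.
The pressure distribution is triangular, so the resultant acts at H/3 above the base = 5.4/3 = 1.800 m.

1.80 m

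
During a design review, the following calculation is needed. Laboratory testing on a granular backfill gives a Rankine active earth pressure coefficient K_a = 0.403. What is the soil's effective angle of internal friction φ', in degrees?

25.2°

K_a = tan²(45° − φ/2) ⇒ 45° − φ/2 = arctan(√0.403) = 32.41°.
φ = 2(45° − 32.41°) = 25.18°.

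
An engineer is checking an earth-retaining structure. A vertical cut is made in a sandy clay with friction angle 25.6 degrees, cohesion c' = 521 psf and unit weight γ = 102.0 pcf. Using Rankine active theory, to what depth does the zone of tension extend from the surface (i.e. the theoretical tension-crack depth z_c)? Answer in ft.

K_a = tan²(45° − 25.6°/2) = 0.3966; √K_a = 0.6297.
The active pressure is zero where K_a γ z = 2c√K_a, so z_c = 2c/(γ√K_a) = 2×521/(102.0×0.6297) = 16.22 ft.

16.2 ft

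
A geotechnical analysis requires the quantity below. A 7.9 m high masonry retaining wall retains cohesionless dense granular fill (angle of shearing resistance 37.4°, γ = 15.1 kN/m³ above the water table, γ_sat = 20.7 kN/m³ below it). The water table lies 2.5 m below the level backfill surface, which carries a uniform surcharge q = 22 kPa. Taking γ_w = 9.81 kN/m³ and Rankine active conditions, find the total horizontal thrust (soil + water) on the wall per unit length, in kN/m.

K_a = tan²(45° − φ/2) = 0.2443.
γ' = 20.7 − 9.81 = 10.89 kN/m³. h₂ = H − d_w = 5.4 m.
σ'_h: at surface K_a·q = 5.374; at WT K_a(q+γd_w) = 14.59; at base K_a(q+γd_w+γ'h₂) = 28.96 kPa.
P₁ = ½(5.374+14.59)×2.5 = 24.96; P₂ = ½(14.59+28.96)×5.4 = 117.6; P_w = ½γ_w h₂² = 143.0.
Total = 24.96+117.6+143.0 = 285.6 kN/m.

286 kN/m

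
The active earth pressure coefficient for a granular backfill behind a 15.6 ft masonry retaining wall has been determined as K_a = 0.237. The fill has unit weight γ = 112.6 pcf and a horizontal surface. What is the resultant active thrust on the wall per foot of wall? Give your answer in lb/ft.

P = ½ K_a γ H² = 0.5 × 0.237 × 112.6 × 15.6² = 3247 lb/ft.

3250 lb/ft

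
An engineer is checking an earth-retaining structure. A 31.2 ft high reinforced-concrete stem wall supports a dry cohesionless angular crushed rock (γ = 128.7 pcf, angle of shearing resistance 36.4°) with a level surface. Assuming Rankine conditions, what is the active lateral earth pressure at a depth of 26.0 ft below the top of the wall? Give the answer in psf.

854 psf

K_a = (1 − sin φ)/(1 + sin φ) = 0.2552.
σ_h = K_a γ z = 0.2552 × 128.7 × 26.0 = 853.8 psf.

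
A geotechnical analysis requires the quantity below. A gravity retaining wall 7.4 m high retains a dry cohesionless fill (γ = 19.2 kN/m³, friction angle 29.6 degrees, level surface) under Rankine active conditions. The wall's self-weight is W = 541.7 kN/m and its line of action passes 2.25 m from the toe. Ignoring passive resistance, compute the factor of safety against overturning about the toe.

2.77

K_a = tan²(45° − 29.6°/2) = 0.3387.
P_a = ½K_aγH² = 0.5×0.3387×19.2×7.4² = 178.1 kN/m, acting at H/3 = 2.467 m above the base.
Overturning moment M_o = P_a × H/3 = 178.1 × 2.467 = 439.3.
Resisting moment M_r = W × 2.25 = 541.7 × 2.25 = 1219.
FS_overturning = M_r/M_o = 1219/439.3 = 2.775.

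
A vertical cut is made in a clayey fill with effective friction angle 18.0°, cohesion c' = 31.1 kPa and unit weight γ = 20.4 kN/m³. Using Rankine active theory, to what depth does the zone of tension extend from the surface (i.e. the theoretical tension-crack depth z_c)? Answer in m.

K_a = tan²(45° − 18.0°/2) = 0.5279; √K_a = 0.7265.
The active pressure is zero where K_a γ z = 2c√K_a, so z_c = 2c/(γ√K_a) = 2×31.1/(20.4×0.7265) = 4.197 m.

4.20 m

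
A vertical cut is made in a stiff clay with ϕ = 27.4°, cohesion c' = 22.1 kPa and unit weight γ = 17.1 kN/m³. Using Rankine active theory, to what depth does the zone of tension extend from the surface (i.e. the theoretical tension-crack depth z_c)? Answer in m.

K_a = tan²(45° − 27.4°/2) = 0.3697; √K_a = 0.6080.
The active pressure is zero where K_a γ z = 2c√K_a, so z_c = 2c/(γ√K_a) = 2×22.1/(17.1×0.6080) = 4.251 m.

4.25 m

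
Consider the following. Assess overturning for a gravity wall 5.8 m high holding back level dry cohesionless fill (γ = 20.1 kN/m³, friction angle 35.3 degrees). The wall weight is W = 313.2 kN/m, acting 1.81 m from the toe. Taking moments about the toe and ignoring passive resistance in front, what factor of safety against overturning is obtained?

3.24

K_a = tan²(45° − 35.3°/2) = 0.2675.
P_a = ½K_aγH² = 0.5×0.2675×20.1×5.8² = 90.45 kN/m, acting at H/3 = 1.933 m above the base.
Overturning moment M_o = P_a × H/3 = 90.45 × 1.933 = 174.9.
Resisting moment M_r = W × 1.81 = 313.2 × 1.81 = 566.9.
FS_overturning = M_r/M_o = 566.9/174.9 = 3.242.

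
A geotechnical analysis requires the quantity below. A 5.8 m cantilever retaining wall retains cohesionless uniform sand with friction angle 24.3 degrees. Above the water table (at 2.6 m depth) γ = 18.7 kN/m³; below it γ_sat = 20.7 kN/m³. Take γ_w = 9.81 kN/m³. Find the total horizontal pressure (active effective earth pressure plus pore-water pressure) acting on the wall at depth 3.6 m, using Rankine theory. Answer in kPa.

34.6 kPa

K_a = (1 − sin φ)/(1 + sin φ) = 0.4169.
γ' = 20.7 − 9.81 = 10.89 kN/m³.
Effective vertical stress at 3.6 m: σ'_v = 18.7×2.6 + 10.89×1.00 = 59.51 kPa.
σ'_h = K_a σ'_v = 0.4169 × 59.51 = 24.81 kPa; u = γ_w × 1.00 = 9.810 kPa.
Total σ_h = 24.81 + 9.810 = 34.62 kPa.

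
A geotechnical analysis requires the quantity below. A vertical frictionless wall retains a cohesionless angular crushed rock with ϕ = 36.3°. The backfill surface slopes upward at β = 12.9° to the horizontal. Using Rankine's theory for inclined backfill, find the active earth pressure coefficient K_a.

K_a = cos β · (cos β − √(cos²β − cos²φ)) / (cos β + √(cos²β − cos²φ)).
cos β = 0.9748, cos φ = 0.8059, √(cos²β − cos²φ) = 0.5483.
K_a = 0.9748 × (0.9748 − 0.5483)/(0.9748 + 0.5483) = 0.2729.

0.273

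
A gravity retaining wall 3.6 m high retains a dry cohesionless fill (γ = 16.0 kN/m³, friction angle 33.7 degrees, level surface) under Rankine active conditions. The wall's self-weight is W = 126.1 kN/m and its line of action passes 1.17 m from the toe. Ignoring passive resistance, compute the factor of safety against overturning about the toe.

K_a = tan²(45° − 33.7°/2) = 0.2863.
P_a = ½K_aγH² = 0.5×0.2863×16.0×3.6² = 29.68 kN/m, acting at H/3 = 1.200 m above the base.
Overturning moment M_o = P_a × H/3 = 29.68 × 1.200 = 35.62.
Resisting moment M_r = W × 1.17 = 126.1 × 1.17 = 147.5.
FS_overturning = M_r/M_o = 147.5/35.62 = 4.142.

4.14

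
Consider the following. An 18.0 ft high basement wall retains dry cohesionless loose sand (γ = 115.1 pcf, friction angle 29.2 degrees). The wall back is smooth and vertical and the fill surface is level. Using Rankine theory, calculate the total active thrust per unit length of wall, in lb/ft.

K_a = tan²(45° − φ/2) = 0.3442.
P_a = ½ K_a γ H² = 0.5 × 0.3442 × 115.1 × 18.0² = 6418 lb/ft.

6420 lb/ft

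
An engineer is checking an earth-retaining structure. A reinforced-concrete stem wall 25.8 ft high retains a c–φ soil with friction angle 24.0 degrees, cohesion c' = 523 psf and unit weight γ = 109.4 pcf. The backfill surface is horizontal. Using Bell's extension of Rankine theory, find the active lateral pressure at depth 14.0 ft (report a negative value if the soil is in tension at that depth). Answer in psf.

-33.4 psf

K_a = (1 − sin φ)/(1 + sin φ) = 0.4217.
σ_a = K_a γ z − 2c√K_a = 0.4217×109.4×14.0 − 2×523×0.6494 = -33.36 psf.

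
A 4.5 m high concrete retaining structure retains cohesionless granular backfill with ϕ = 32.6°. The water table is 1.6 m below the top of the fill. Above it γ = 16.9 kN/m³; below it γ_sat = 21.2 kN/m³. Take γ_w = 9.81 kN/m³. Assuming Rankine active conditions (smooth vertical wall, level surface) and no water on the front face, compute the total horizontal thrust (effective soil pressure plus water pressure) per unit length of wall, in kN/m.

K_a = tan²(45° − φ/2) = 0.2997.
γ' = 21.2 − 9.81 = 11.39 kN/m³. Depth below WT = 2.9 m.
σ'_h at WT = K_a γ d_w = 8.105 kPa; at base = 8.105 + K_a γ' × 2.9 = 18.01 kPa.
P₁ (0–1.6 m) = ½×8.105×1.6 = 6.484. P₂ (1.6–4.5 m) = ½(8.105+18.01)×2.9 = 37.86.
P_w = ½ γ_w h₂² = 0.5×9.81×2.9² = 41.25. Total = 6.484+37.86+41.25 = 85.60 kN/m.

85.6 kN/m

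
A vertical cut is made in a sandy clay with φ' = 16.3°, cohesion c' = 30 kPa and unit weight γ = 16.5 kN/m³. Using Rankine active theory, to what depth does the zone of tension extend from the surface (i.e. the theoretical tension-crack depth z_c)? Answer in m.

K_a = tan²(45° − 16.3°/2) = 0.5617; √K_a = 0.7495.
The active pressure is zero where K_a γ z = 2c√K_a, so z_c = 2c/(γ√K_a) = 2×30/(16.5×0.7495) = 4.852 m.

4.85 m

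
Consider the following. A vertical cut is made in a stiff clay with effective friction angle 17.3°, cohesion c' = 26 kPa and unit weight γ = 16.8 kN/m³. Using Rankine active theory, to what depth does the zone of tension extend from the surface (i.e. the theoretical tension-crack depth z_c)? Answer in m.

K_a = tan²(45° − 17.3°/2) = 0.5416; √K_a = 0.7359.
The active pressure is zero where K_a γ z = 2c√K_a, so z_c = 2c/(γ√K_a) = 2×26/(16.8×0.7359) = 4.206 m.

4.21 m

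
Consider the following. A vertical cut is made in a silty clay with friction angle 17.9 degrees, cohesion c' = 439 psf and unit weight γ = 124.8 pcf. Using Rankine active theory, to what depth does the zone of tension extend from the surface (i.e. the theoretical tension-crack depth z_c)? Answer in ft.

K_a = tan²(45° − 17.9°/2) = 0.5298; √K_a = 0.7279.
The active pressure is zero where K_a γ z = 2c√K_a, so z_c = 2c/(γ√K_a) = 2×439/(124.8×0.7279) = 9.665 ft.

9.67 ft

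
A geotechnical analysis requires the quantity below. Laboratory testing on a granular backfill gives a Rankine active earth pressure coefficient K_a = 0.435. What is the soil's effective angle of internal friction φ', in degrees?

K_a = tan²(45° − φ/2) ⇒ 45° − φ/2 = arctan(√0.435) = 33.41°.
φ = 2(45° − 33.41°) = 23.19°.

23.2°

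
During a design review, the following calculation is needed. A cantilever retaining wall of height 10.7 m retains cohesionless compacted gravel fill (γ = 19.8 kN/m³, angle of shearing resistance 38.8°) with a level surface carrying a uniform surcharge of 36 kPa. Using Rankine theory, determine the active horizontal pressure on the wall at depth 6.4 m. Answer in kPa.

K_a = (1 − sin φ)/(1 + sin φ) = 0.2296.
σ_v = γz + q = 19.8 × 6.4 + 36 = 162.7 kPa.
σ_h = K_a σ_v = 0.2296 × 162.7 = 37.35 kPa.

37.4 kPa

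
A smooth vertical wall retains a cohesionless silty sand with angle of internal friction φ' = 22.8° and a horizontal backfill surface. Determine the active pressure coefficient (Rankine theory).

K_a = (1 − sin φ)/(1 + sin φ) = (1 − sin 22.8°)/(1 + sin 22.8°) = 0.4414.

0.441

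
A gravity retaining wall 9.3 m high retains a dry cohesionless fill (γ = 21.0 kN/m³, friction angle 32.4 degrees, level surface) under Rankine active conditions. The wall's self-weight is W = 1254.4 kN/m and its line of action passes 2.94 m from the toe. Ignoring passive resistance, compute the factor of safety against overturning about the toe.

K_a = tan²(45° − 32.4°/2) = 0.3022.
P_a = ½K_aγH² = 0.5×0.3022×21.0×9.3² = 274.5 kN/m, acting at H/3 = 3.100 m above the base.
Overturning moment M_o = P_a × H/3 = 274.5 × 3.100 = 850.9.
Resisting moment M_r = W × 2.94 = 1254.4 × 2.94 = 3688.
FS_overturning = M_r/M_o = 3688/850.9 = 4.334.

4.33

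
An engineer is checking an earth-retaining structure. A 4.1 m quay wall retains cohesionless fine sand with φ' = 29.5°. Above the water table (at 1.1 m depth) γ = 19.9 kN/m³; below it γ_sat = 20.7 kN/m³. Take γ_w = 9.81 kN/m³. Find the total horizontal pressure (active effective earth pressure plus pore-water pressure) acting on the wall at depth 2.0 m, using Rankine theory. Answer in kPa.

19.6 kPa

K_a = (1 − sin φ)/(1 + sin φ) = 0.3401.
γ' = 20.7 − 9.81 = 10.89 kN/m³.
Effective vertical stress at 2.0 m: σ'_v = 19.9×1.1 + 10.89×0.900 = 31.69 kPa.
σ'_h = K_a σ'_v = 0.3401 × 31.69 = 10.78 kPa; u = γ_w × 0.900 = 8.829 kPa.
Total σ_h = 10.78 + 8.829 = 19.61 kPa.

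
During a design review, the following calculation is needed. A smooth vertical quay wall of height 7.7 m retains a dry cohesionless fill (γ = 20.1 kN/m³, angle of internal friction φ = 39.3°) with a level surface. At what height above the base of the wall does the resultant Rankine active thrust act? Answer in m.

K_a = 0.2245.
The pressure distribution is triangular, so the resultant acts at H/3 above the base = 7.7/3 = 2.567 m.

2.57 m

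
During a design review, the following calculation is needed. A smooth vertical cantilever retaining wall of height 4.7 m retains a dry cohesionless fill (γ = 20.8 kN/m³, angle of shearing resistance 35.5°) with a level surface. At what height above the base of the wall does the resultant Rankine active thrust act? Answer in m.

1.57 m

K_a = 0.2653.
The pressure distribution is triangular, so the resultant acts at H/3 above the base = 4.7/3 = 1.567 m.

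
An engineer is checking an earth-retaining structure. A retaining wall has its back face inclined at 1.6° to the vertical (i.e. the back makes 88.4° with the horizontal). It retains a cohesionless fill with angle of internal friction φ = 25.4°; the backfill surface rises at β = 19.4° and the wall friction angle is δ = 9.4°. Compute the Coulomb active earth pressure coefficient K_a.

K_a = sin²(α+φ) / [sin²α · sin(α−δ) · (1 + √{sin(φ+δ)sin(φ−β) / (sin(α−δ)sin(α+β))})²].
With α = 88.4°, φ = 25.4°, δ = 9.4°, β = 19.4°: K_a = 0.5439.

0.544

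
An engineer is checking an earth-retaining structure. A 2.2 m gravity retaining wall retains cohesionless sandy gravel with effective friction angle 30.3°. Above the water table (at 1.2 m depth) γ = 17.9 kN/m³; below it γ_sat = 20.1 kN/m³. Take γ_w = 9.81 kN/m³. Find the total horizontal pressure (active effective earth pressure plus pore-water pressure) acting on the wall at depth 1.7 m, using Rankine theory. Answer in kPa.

K_a = (1 − sin φ)/(1 + sin φ) = 0.3293.
γ' = 20.1 − 9.81 = 10.29 kN/m³.
Effective vertical stress at 1.7 m: σ'_v = 17.9×1.2 + 10.29×0.500 = 26.62 kPa.
σ'_h = K_a σ'_v = 0.3293 × 26.62 = 8.768 kPa; u = γ_w × 0.500 = 4.905 kPa.
Total σ_h = 8.768 + 4.905 = 13.67 kPa.

13.7 kPa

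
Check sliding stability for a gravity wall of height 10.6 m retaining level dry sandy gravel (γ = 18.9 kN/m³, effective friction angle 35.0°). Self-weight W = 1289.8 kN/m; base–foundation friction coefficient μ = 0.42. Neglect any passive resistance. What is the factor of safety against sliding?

K_a = tan²(45° − 35.0°/2) = 0.2710.
P_a = ½K_aγH² = 0.5×0.2710×18.9×10.6² = 287.7 kN/m, acting at H/3 = 3.533 m above the base.
FS_sliding = μW / P_a = 0.42×1289.8 / 287.7 = 1.883.

1.88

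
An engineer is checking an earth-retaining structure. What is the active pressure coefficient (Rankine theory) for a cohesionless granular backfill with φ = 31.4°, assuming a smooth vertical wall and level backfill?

K_a = (1 − sin φ)/(1 + sin φ) = (1 − sin 31.4°)/(1 + sin 31.4°) = 0.3149.

0.315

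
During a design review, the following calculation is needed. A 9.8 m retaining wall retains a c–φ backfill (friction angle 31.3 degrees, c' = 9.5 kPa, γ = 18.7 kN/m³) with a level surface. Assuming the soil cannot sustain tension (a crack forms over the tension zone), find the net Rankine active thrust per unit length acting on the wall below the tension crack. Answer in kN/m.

K_a = 0.3162; √K_a = 0.5623.
Tension-crack depth z_c = 2c/(γ√K_a) = 2×9.5/(18.7×0.5623) = 1.807 m.
σ_a at base = K_a γ H − 2c√K_a = 0.3162×18.7×9.8 − 2×9.5×0.5623 = 47.26 kPa.
P_a = ½ × 47.26 × (H − z_c) = 0.5×47.26×7.993 = 188.9 kN/m.

189 kN/m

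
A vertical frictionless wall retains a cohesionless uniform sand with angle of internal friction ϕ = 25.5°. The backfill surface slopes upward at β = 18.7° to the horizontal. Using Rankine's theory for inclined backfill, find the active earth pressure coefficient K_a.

0.506

K_a = cos β · (cos β − √(cos²β − cos²φ)) / (cos β + √(cos²β − cos²φ)).
cos β = 0.9472, cos φ = 0.9026, √(cos²β − cos²φ) = 0.2873.
K_a = 0.9472 × (0.9472 − 0.2873)/(0.9472 + 0.2873) = 0.5063.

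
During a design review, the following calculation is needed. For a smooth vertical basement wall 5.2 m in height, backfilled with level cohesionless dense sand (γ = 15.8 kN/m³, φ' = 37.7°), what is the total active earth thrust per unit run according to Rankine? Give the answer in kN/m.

K_a = tan²(45° − φ/2) = 0.2411.
P_a = ½ K_a γ H² = 0.5 × 0.2411 × 15.8 × 5.2² = 51.49 kN/m.

51.5 kN/m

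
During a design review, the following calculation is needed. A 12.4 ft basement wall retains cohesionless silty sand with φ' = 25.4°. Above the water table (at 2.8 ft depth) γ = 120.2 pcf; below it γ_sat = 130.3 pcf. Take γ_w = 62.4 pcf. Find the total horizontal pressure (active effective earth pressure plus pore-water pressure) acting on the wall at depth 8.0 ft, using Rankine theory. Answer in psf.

K_a = (1 − sin φ)/(1 + sin φ) = 0.3996.
γ' = 130.3 − 62.4 = 67.90 pcf.
Effective vertical stress at 8.0 ft: σ'_v = 120.2×2.8 + 67.90×5.20 = 689.6 psf.
σ'_h = K_a σ'_v = 0.3996 × 689.6 = 275.6 psf; u = γ_w × 5.20 = 324.5 psf.
Total σ_h = 275.6 + 324.5 = 600.1 psf.

600 psf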